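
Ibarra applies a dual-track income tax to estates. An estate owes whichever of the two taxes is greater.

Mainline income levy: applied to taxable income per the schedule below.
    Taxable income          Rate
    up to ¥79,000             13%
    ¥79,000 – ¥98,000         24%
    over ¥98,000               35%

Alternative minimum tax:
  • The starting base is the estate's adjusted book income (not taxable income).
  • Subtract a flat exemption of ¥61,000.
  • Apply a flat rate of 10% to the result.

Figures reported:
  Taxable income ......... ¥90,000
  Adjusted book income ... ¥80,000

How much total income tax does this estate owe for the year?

¥12,910

Alternative minimum tax:
  Base (adjusted book income): ¥80,000
  Less exemption ¥61,000 → base ¥19,000
  ¥19,000 × 10% = ¥1,900

Mainline income levy:
  ¥79,000 × 13% = ¥10,270
  ¥11,000 × 24% = ¥2,640
  → ¥12,910

¥12,910 > ¥1,900, so the mainline income levy governs.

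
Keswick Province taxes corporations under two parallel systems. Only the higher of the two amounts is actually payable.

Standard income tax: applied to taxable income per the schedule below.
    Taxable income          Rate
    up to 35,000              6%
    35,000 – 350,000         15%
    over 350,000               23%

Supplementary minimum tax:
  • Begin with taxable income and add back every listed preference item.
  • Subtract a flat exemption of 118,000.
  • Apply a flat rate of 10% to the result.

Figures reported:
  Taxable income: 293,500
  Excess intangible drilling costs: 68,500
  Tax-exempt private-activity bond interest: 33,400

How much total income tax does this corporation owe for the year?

Supplementary minimum tax:
  Adjusted income: 293,500 + 68,500 + 33,400 = 395,400
  Less exemption 118,000 → base 277,400
  277,400 × 10% = 27,740

Standard income tax:
  35,000 × 6% = 2,100
  258,500 × 15% = 38,775
  → 40,875

40,875 > 27,740, so the standard income tax governs.

40,875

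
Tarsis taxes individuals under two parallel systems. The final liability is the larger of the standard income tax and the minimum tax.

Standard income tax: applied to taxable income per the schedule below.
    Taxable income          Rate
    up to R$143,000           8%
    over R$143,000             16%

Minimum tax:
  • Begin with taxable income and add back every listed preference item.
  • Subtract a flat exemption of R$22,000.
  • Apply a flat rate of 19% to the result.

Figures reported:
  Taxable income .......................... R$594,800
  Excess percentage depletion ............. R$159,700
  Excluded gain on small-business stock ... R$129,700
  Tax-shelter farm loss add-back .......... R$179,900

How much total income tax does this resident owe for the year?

R$197,999

Standard income tax:
  R$143,000 × 8% = R$11,440
  R$451,800 × 16% = R$72,288
  → R$83,728

Minimum tax:
  Adjusted income: R$594,800 + R$159,700 + R$129,700 + R$179,900 = R$1,064,100
  Less exemption R$22,000 → base R$1,042,100
  R$1,042,100 × 19% = R$197,999

R$197,999 > R$83,728, so the minimum tax is the binding amount.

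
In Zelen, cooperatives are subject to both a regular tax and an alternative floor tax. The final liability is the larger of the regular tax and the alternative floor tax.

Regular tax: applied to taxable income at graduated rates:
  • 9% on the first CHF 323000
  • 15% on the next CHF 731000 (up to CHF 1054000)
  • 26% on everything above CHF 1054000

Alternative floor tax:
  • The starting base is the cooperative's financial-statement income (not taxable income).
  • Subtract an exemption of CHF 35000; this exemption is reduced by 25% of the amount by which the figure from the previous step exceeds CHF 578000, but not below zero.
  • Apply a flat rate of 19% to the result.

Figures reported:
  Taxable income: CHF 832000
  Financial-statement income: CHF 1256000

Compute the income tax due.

Regular tax:
  CHF 323000 × 9% = CHF 29070
  CHF 509000 × 15% = CHF 76350
  → CHF 105420

Alternative floor tax:
  Base (financial-statement income): CHF 1256000
  Exemption: 25% × (CHF 1256000 − CHF 578000) = CHF 169500 ≥ CHF 35000, so the exemption is fully phased out
  Base: CHF 1256000 − CHF 0 = CHF 1256000
  CHF 1256000 × 19% = CHF 238640

CHF 238640 > CHF 105420, so the alternative floor tax is the binding amount.

CHF 238640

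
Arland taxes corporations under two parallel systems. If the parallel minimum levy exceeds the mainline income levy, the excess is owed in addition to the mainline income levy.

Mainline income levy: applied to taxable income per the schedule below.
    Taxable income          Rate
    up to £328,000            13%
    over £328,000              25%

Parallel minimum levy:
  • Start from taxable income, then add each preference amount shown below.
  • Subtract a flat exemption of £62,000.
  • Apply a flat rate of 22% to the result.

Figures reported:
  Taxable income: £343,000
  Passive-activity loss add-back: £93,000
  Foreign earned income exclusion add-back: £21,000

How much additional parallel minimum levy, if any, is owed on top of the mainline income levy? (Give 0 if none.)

£40,510

Mainline income levy:
  £328,000 × 13% = £42,640
  £15,000 × 25% = £3,750
  → £46,390

Parallel minimum levy:
  Adjusted income: £343,000 + £93,000 + £21,000 = £457,000
  Less exemption £62,000 → base £395,000
  £395,000 × 22% = £86,900

Excess of parallel minimum levy over mainline income levy: £86,900 − £46,390 = £40,510.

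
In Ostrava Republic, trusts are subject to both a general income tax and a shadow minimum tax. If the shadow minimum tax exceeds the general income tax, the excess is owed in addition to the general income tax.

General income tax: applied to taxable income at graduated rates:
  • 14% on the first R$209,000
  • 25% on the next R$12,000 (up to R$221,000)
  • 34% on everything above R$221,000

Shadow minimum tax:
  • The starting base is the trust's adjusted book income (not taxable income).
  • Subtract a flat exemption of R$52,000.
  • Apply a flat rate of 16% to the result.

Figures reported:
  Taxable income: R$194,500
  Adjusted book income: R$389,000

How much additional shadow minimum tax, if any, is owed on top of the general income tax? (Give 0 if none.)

General income tax:
  R$194,500 × 14% = R$27,230

Shadow minimum tax:
  Base (adjusted book income): R$389,000
  Less exemption R$52,000 → base R$337,000
  R$337,000 × 16% = R$53,920

Excess of shadow minimum tax over general income tax: R$53,920 − R$27,230 = R$26,690.

R$26,690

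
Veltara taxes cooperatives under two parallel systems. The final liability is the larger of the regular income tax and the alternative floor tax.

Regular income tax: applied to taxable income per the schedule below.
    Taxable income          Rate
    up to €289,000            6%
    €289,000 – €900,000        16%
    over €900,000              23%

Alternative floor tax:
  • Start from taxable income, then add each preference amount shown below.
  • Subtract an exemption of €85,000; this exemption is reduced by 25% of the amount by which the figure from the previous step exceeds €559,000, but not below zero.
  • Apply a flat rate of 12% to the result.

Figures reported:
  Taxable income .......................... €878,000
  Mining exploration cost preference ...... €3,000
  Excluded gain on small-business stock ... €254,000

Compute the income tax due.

Alternative floor tax:
  Adjusted income: €878,000 + €3,000 + €254,000 = €1,135,000
  Exemption: 25% × (€1,135,000 − €559,000) = €144,000 ≥ €85,000, so the exemption is fully phased out
  Base: €1,135,000 − €0 = €1,135,000
  €1,135,000 × 12% = €136,200

Regular income tax:
  €289,000 × 6% = €17,340
  €589,000 × 16% = €94,240
  → €111,580

€136,200 > €111,580, so the alternative floor tax is the binding amount.

€136,200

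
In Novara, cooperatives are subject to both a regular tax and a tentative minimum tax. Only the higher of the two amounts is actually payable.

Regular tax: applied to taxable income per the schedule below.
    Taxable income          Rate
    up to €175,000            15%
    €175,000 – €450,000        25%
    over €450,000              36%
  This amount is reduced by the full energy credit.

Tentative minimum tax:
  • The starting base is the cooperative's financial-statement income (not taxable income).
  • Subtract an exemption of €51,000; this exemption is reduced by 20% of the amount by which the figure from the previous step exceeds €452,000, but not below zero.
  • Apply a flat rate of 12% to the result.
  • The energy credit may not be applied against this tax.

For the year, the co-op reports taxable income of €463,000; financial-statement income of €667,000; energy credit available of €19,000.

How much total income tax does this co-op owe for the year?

Tentative minimum tax:
  Base (financial-statement income): €667,000
  Exemption: €51,000 − 20% × (€667,000 − €452,000) = €51,000 − €43,000 = €8,000
  Base: €667,000 − €8,000 = €659,000
  €659,000 × 12% = €79,080

Regular tax:
  €175,000 × 15% = €26,250
  €275,000 × 25% = €68,750
  €13,000 × 36% = €4,680
  → €99,680
  Less energy credit €19,000 → €80,680

€80,680 > €79,080, so the regular tax governs.

€80,680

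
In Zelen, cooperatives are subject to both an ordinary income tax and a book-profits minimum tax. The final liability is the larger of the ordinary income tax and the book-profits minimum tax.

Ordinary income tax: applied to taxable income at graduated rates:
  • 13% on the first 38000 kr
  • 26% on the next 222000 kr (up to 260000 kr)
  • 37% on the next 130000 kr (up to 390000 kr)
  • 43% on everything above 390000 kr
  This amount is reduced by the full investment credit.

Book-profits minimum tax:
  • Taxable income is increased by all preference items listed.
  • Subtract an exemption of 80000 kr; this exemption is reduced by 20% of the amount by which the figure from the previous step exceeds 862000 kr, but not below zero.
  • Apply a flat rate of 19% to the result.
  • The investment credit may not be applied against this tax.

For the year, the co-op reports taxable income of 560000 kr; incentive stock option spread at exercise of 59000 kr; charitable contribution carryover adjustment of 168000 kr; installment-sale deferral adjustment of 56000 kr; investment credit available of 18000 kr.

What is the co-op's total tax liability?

165860 kr

Ordinary income tax:
  38000 kr × 13% = 4940 kr
  222000 kr × 26% = 57720 kr
  130000 kr × 37% = 48100 kr
  170000 kr × 43% = 73100 kr
  → 183860 kr
  Less investment credit 18000 kr → 165860 kr

Book-profits minimum tax:
  Adjusted income: 560000 kr + 59000 kr + 168000 kr + 56000 kr = 843000 kr
  Exemption: 843000 kr ≤ 862000 kr, so full 80000 kr applies
  Base: 843000 kr − 80000 kr = 763000 kr
  763000 kr × 19% = 144970 kr

165860 kr > 144970 kr, so the ordinary income tax governs.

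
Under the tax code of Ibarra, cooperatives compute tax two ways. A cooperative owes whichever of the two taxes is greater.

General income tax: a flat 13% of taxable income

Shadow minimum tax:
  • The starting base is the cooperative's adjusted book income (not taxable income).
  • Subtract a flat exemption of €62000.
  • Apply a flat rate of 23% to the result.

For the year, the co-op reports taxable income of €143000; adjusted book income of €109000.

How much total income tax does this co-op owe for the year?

€18590

General income tax:
  €143000 × 13% = €18590

Shadow minimum tax:
  Base (adjusted book income): €109000
  Less exemption €62000 → base €47000
  €47000 × 23% = €10810

€18590 > €10810, so the general income tax governs.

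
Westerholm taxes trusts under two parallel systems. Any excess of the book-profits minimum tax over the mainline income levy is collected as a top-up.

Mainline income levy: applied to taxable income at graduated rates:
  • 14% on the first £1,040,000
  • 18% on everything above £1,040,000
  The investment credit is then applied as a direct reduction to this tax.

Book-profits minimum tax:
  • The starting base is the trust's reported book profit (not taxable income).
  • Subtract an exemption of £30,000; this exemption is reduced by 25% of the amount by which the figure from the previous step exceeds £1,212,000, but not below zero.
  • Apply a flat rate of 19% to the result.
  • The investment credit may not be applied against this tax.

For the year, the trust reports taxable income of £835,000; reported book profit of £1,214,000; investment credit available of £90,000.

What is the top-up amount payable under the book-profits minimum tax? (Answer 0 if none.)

£198,155

Book-profits minimum tax:
  Base (reported book profit): £1,214,000
  Exemption: £30,000 − 25% × (£1,214,000 − £1,212,000) = £30,000 − £500 = £29,500
  Base: £1,214,000 − £29,500 = £1,184,500
  £1,184,500 × 19% = £225,055

Mainline income levy:
  £835,000 × 14% = £116,900
  Less investment credit £90,000 → £26,900

Excess of book-profits minimum tax over mainline income levy: £225,055 − £26,900 = £198,155.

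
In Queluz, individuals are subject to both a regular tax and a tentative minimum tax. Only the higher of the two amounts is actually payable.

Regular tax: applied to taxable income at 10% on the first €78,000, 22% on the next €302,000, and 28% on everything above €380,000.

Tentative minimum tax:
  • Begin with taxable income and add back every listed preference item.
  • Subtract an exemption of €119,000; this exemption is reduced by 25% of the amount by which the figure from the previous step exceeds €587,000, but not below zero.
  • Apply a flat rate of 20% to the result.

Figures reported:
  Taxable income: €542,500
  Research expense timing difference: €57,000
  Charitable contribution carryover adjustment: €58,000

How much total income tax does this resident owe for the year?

Tentative minimum tax:
  Adjusted income: €542,500 + €57,000 + €58,000 = €657,500
  Exemption: €119,000 − 25% × (€657,500 − €587,000) = €119,000 − €17,625 = €101,375
  Base: €657,500 − €101,375 = €556,125
  €556,125 × 20% = €111,225

Regular tax:
  €78,000 × 10% = €7,800
  €302,000 × 22% = €66,440
  €162,500 × 28% = €45,500
  → €119,740

€119,740 > €111,225, so the regular tax governs.

€119,740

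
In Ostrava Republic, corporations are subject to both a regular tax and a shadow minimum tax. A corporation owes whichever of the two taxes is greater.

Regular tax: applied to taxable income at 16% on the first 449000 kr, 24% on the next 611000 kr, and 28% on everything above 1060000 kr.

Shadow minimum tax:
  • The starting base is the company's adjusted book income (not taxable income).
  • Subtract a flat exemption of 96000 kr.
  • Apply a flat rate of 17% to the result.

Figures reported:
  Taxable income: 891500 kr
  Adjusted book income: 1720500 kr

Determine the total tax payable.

Shadow minimum tax:
  Base (adjusted book income): 1720500 kr
  Less exemption 96000 kr → base 1624500 kr
  1624500 kr × 17% = 276165 kr

Regular tax:
  449000 kr × 16% = 71840 kr
  442500 kr × 24% = 106200 kr
  → 178040 kr

276165 kr > 178040 kr, so the shadow minimum tax is the binding amount.

276165 kr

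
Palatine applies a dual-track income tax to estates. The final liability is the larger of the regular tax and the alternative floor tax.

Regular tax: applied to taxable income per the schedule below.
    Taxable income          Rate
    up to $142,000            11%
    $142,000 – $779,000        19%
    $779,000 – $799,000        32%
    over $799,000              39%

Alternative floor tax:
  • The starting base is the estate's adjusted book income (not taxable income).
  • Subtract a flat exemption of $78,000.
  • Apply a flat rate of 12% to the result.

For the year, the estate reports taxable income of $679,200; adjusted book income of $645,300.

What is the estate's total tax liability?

Alternative floor tax:
  Base (adjusted book income): $645,300
  Less exemption $78,000 → base $567,300
  $567,300 × 12% = $68,076

Regular tax:
  $142,000 × 11% = $15,620
  $537,200 × 19% = $102,068
  → $117,688

$117,688 > $68,076, so the regular tax governs.

$117,688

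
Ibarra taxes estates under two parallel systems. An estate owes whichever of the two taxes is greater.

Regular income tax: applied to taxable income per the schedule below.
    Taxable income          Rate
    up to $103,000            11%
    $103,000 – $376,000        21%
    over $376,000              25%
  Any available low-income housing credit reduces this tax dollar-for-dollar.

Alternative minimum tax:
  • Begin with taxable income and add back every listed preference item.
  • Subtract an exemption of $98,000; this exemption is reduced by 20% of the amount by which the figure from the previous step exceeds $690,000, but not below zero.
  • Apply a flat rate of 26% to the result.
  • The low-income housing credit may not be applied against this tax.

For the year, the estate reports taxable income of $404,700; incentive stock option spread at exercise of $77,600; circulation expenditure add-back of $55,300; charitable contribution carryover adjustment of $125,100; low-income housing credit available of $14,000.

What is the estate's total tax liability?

Alternative minimum tax:
  Adjusted income: $404,700 + $77,600 + $55,300 + $125,100 = $662,700
  Exemption: $662,700 ≤ $690,000, so full $98,000 applies
  Base: $662,700 − $98,000 = $564,700
  $564,700 × 26% = $146,822

Regular income tax:
  $103,000 × 11% = $11,330
  $273,000 × 21% = $57,330
  $28,700 × 25% = $7,175
  → $75,835
  Less low-income housing credit $14,000 → $61,835

$146,822 > $61,835, so the alternative minimum tax is the binding amount.

$146,822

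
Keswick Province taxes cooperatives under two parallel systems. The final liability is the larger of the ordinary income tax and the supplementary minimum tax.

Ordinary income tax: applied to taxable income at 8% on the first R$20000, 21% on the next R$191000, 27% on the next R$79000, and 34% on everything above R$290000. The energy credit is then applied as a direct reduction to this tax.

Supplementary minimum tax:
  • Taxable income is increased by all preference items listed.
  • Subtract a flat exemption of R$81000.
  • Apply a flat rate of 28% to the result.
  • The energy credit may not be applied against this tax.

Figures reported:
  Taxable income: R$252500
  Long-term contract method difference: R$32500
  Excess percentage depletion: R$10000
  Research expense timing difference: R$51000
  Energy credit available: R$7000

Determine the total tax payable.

R$74200

Supplementary minimum tax:
  Adjusted income: R$252500 + R$32500 + R$10000 + R$51000 = R$346000
  Less exemption R$81000 → base R$265000
  R$265000 × 28% = R$74200

Ordinary income tax:
  R$20000 × 8% = R$1600
  R$191000 × 21% = R$40110
  R$41500 × 27% = R$11205
  → R$52915
  Less energy credit R$7000 → R$45915

R$74200 > R$45915, so the supplementary minimum tax is the binding amount.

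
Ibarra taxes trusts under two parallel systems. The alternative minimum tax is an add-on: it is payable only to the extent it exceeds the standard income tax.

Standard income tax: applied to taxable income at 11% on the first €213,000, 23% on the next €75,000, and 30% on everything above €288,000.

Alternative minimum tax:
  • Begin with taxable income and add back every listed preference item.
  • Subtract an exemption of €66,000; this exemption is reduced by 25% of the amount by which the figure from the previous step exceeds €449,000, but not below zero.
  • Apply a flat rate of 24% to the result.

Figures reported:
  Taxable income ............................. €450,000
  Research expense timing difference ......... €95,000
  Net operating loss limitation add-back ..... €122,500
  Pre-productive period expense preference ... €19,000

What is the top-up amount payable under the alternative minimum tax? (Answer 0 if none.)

€73,890

Standard income tax:
  €213,000 × 11% = €23,430
  €75,000 × 23% = €17,250
  €162,000 × 30% = €48,600
  → €89,280

Alternative minimum tax:
  Adjusted income: €450,000 + €95,000 + €122,500 + €19,000 = €686,500
  Exemption: €66,000 − 25% × (€686,500 − €449,000) = €66,000 − €59,375 = €6,625
  Base: €686,500 − €6,625 = €679,875
  €679,875 × 24% = €163,170

Excess of alternative minimum tax over standard income tax: €163,170 − €89,280 = €73,890.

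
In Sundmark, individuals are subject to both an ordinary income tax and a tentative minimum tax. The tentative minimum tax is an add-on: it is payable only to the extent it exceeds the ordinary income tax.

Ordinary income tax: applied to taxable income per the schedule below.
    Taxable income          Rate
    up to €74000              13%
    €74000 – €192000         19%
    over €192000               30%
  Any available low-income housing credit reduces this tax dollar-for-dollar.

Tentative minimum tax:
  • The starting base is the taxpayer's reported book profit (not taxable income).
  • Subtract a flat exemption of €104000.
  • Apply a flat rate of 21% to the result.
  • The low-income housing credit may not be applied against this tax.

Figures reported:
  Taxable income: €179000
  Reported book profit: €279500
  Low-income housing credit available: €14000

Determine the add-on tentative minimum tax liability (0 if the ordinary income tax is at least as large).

Tentative minimum tax:
  Base (reported book profit): €279500
  Less exemption €104000 → base €175500
  €175500 × 21% = €36855

Ordinary income tax:
  €74000 × 13% = €9620
  €105000 × 19% = €19950
  → €29570
  Less low-income housing credit €14000 → €15570

Excess of tentative minimum tax over ordinary income tax: €36855 − €15570 = €21285.

€21285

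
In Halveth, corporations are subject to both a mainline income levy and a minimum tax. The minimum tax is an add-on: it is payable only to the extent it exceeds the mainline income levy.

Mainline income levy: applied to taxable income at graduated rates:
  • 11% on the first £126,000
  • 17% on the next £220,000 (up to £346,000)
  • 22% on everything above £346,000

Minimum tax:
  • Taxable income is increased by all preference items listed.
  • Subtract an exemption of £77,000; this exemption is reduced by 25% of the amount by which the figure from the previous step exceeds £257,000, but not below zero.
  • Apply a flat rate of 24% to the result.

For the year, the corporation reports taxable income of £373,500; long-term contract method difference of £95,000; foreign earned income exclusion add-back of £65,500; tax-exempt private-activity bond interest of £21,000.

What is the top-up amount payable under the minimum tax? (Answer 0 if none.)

£75,290

Minimum tax:
  Adjusted income: £373,500 + £95,000 + £65,500 + £21,000 = £555,000
  Exemption: £77,000 − 25% × (£555,000 − £257,000) = £77,000 − £74,500 = £2,500
  Base: £555,000 − £2,500 = £552,500
  £552,500 × 24% = £132,600

Mainline income levy:
  £126,000 × 11% = £13,860
  £220,000 × 17% = £37,400
  £27,500 × 22% = £6,050
  → £57,310

Excess of minimum tax over mainline income levy: £132,600 − £57,310 = £75,290.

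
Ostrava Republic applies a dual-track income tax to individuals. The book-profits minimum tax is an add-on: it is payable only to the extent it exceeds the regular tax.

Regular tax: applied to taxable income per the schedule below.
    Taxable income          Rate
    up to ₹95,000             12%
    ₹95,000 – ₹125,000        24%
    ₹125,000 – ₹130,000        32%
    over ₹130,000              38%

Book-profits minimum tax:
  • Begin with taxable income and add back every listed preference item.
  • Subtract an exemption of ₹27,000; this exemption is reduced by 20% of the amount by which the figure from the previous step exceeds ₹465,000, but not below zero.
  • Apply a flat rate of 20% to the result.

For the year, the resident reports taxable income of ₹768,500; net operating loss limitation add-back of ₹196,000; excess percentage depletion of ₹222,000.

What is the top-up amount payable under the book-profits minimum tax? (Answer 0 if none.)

Regular tax:
  ₹95,000 × 12% = ₹11,400
  ₹30,000 × 24% = ₹7,200
  ₹5,000 × 32% = ₹1,600
  ₹638,500 × 38% = ₹242,630
  → ₹262,830

Book-profits minimum tax:
  Adjusted income: ₹768,500 + ₹196,000 + ₹222,000 = ₹1,186,500
  Exemption: 20% × (₹1,186,500 − ₹465,000) = ₹144,300 ≥ ₹27,000, so the exemption is fully phased out
  Base: ₹1,186,500 − ₹0 = ₹1,186,500
  ₹1,186,500 × 20% = ₹237,300

₹237,300 ≤ ₹262,830, so no add-on is due.

₹0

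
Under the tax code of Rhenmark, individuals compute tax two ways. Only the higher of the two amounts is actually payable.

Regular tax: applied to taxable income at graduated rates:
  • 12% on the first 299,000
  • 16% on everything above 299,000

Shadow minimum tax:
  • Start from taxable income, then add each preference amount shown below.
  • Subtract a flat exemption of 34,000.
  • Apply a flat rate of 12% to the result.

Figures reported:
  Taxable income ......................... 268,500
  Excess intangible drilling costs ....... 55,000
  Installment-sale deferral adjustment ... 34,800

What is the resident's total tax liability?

38,916

Shadow minimum tax:
  Adjusted income: 268,500 + 55,000 + 34,800 = 358,300
  Less exemption 34,000 → base 324,300
  324,300 × 12% = 38,916

Regular tax:
  268,500 × 12% = 32,220

38,916 > 32,220, so the shadow minimum tax is the binding amount.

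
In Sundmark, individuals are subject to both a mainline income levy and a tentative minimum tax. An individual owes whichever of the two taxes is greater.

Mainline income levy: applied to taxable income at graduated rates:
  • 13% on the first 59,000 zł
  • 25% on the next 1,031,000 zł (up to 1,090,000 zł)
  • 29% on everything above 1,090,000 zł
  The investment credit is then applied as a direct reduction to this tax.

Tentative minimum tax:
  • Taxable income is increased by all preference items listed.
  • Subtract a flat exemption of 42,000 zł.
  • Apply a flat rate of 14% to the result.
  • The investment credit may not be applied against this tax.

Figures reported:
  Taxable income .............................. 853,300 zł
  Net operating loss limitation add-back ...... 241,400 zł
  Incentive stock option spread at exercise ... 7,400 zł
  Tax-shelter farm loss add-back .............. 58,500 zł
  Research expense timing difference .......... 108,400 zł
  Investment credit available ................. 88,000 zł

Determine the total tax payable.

Tentative minimum tax:
  Adjusted income: 853,300 zł + 241,400 zł + 7,400 zł + 58,500 zł + 108,400 zł = 1,269,000 zł
  Less exemption 42,000 zł → base 1,227,000 zł
  1,227,000 zł × 14% = 171,780 zł

Mainline income levy:
  59,000 zł × 13% = 7,670 zł
  794,300 zł × 25% = 198,575 zł
  → 206,245 zł
  Less investment credit 88,000 zł → 118,245 zł

171,780 zł > 118,245 zł, so the tentative minimum tax is the binding amount.

171,780 zł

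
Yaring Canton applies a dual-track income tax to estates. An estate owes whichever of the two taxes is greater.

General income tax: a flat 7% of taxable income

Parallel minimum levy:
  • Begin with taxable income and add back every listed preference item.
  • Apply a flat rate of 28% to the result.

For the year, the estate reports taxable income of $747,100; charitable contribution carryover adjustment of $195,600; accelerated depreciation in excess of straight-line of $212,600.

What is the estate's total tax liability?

Parallel minimum levy:
  Adjusted income: $747,100 + $195,600 + $212,600 = $1,155,300
  $1,155,300 × 28% = $323,484

General income tax:
  $747,100 × 7% = $52,297

$323,484 > $52,297, so the parallel minimum levy is the binding amount.

$323,484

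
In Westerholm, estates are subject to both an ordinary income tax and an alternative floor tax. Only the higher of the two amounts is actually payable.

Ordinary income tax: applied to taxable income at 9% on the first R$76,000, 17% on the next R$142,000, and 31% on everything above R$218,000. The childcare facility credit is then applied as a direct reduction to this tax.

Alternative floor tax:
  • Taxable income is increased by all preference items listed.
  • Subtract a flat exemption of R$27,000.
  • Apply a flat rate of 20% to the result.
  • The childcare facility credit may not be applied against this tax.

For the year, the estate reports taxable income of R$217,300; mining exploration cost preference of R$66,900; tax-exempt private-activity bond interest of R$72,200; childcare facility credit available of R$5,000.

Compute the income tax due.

Ordinary income tax:
  R$76,000 × 9% = R$6,840
  R$141,300 × 17% = R$24,021
  → R$30,861
  Less childcare facility credit R$5,000 → R$25,861

Alternative floor tax:
  Adjusted income: R$217,300 + R$66,900 + R$72,200 = R$356,400
  Less exemption R$27,000 → base R$329,400
  R$329,400 × 20% = R$65,880

R$65,880 > R$25,861, so the alternative floor tax is the binding amount.

R$65,880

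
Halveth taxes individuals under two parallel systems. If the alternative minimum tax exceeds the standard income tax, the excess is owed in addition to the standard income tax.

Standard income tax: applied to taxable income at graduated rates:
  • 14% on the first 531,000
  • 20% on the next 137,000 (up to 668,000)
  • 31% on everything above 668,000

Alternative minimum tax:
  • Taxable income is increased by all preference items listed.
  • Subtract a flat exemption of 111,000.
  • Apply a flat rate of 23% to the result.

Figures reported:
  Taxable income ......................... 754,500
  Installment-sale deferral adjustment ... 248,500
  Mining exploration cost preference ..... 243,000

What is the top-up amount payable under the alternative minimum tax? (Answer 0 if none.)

132,495

Standard income tax:
  531,000 × 14% = 74,340
  137,000 × 20% = 27,400
  86,500 × 31% = 26,815
  → 128,555

Alternative minimum tax:
  Adjusted income: 754,500 + 248,500 + 243,000 = 1,246,000
  Less exemption 111,000 → base 1,135,000
  1,135,000 × 23% = 261,050

Excess of alternative minimum tax over standard income tax: 261,050 − 128,555 = 132,495.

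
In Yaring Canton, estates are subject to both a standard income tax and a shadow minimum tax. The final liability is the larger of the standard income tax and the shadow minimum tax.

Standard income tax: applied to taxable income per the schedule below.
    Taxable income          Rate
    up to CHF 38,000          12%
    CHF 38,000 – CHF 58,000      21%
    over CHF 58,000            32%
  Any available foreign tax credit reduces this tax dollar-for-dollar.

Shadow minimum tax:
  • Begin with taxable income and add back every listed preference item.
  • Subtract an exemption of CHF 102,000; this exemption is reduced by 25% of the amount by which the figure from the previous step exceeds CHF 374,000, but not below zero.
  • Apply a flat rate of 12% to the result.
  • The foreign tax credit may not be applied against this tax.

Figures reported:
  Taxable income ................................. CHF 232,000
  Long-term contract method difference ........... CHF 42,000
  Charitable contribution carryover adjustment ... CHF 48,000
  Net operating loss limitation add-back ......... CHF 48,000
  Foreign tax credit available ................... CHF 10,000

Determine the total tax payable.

Standard income tax:
  CHF 38,000 × 12% = CHF 4,560
  CHF 20,000 × 21% = CHF 4,200
  CHF 174,000 × 32% = CHF 55,680
  → CHF 64,440
  Less foreign tax credit CHF 10,000 → CHF 54,440

Shadow minimum tax:
  Adjusted income: CHF 232,000 + CHF 42,000 + CHF 48,000 + CHF 48,000 = CHF 370,000
  Exemption: CHF 370,000 ≤ CHF 374,000, so full CHF 102,000 applies
  Base: CHF 370,000 − CHF 102,000 = CHF 268,000
  CHF 268,000 × 12% = CHF 32,160

CHF 54,440 > CHF 32,160, so the standard income tax governs.

CHF 54,440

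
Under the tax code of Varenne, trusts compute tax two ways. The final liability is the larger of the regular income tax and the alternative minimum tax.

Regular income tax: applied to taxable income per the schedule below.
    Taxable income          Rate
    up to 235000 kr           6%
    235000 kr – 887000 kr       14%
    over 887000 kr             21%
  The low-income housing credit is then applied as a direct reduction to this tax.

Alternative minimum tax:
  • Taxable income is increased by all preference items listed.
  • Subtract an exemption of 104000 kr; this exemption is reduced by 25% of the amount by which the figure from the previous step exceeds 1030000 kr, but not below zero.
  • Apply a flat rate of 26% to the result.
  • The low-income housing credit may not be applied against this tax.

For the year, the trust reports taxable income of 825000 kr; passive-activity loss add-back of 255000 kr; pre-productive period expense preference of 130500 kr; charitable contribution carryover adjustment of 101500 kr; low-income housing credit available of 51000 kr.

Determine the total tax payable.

Alternative minimum tax:
  Adjusted income: 825000 kr + 255000 kr + 130500 kr + 101500 kr = 1312000 kr
  Exemption: 104000 kr − 25% × (1312000 kr − 1030000 kr) = 104000 kr − 70500 kr = 33500 kr
  Base: 1312000 kr − 33500 kr = 1278500 kr
  1278500 kr × 26% = 332410 kr

Regular income tax:
  235000 kr × 6% = 14100 kr
  590000 kr × 14% = 82600 kr
  → 96700 kr
  Less low-income housing credit 51000 kr → 45700 kr

332410 kr > 45700 kr, so the alternative minimum tax is the binding amount.

332410 kr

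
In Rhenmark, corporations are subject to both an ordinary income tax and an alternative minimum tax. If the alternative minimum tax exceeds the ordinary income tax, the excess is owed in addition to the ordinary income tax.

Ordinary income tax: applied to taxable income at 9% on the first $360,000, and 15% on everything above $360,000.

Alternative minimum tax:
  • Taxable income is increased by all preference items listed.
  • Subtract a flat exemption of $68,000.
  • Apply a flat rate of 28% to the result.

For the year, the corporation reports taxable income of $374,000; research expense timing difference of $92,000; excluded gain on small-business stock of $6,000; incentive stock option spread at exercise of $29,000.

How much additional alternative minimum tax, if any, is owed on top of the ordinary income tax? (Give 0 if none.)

Ordinary income tax:
  $360,000 × 9% = $32,400
  $14,000 × 15% = $2,100
  → $34,500

Alternative minimum tax:
  Adjusted income: $374,000 + $92,000 + $6,000 + $29,000 = $501,000
  Less exemption $68,000 → base $433,000
  $433,000 × 28% = $121,240

Excess of alternative minimum tax over ordinary income tax: $121,240 − $34,500 = $86,740.

$86,740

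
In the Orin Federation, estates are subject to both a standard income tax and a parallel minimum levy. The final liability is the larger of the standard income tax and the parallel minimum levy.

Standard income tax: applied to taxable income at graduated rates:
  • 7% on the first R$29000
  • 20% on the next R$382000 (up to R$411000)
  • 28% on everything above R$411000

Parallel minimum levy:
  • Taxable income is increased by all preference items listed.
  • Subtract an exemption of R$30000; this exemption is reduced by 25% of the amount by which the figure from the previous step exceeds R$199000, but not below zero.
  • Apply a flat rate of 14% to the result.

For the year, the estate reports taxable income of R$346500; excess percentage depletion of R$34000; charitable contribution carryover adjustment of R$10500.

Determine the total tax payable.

Parallel minimum levy:
  Adjusted income: R$346500 + R$34000 + R$10500 = R$391000
  Exemption: 25% × (R$391000 − R$199000) = R$48000 ≥ R$30000, so the exemption is fully phased out
  Base: R$391000 − R$0 = R$391000
  R$391000 × 14% = R$54740

Standard income tax:
  R$29000 × 7% = R$2030
  R$317500 × 20% = R$63500
  → R$65530

R$65530 > R$54740, so the standard income tax governs.

R$65530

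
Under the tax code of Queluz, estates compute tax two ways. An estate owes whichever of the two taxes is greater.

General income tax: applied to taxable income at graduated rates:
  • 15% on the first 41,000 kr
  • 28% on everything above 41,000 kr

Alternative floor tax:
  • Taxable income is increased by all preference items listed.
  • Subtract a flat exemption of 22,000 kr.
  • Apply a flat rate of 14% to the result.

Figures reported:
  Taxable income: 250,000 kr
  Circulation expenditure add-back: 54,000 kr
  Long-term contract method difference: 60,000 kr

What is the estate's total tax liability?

General income tax:
  41,000 kr × 15% = 6,150 kr
  209,000 kr × 28% = 58,520 kr
  → 64,670 kr

Alternative floor tax:
  Adjusted income: 250,000 kr + 54,000 kr + 60,000 kr = 364,000 kr
  Less exemption 22,000 kr → base 342,000 kr
  342,000 kr × 14% = 47,880 kr

64,670 kr > 47,880 kr, so the general income tax governs.

64,670 kr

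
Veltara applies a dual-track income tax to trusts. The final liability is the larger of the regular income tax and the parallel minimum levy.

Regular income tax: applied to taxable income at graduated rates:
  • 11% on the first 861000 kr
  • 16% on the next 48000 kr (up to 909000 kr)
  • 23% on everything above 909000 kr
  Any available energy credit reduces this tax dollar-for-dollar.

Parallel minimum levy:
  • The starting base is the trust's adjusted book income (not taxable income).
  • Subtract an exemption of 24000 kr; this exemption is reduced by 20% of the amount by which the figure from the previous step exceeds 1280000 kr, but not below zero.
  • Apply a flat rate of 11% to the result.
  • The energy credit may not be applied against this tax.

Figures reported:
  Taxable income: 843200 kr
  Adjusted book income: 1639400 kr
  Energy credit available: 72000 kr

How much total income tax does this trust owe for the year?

Parallel minimum levy:
  Base (adjusted book income): 1639400 kr
  Exemption: 20% × (1639400 kr − 1280000 kr) = 71880 kr ≥ 24000 kr, so the exemption is fully phased out
  Base: 1639400 kr − 0 kr = 1639400 kr
  1639400 kr × 11% = 180334 kr

Regular income tax:
  843200 kr × 11% = 92752 kr
  Less energy credit 72000 kr → 20752 kr

180334 kr > 20752 kr, so the parallel minimum levy is the binding amount.

180334 kr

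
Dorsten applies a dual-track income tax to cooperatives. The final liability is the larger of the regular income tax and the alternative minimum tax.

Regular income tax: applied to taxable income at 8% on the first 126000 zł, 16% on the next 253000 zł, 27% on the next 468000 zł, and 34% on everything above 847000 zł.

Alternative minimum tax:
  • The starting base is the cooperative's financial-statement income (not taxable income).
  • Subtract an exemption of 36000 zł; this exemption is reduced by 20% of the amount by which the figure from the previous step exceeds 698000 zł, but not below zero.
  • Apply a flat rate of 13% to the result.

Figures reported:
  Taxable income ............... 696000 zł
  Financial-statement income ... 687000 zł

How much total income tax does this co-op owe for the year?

Regular income tax:
  126000 zł × 8% = 10080 zł
  253000 zł × 16% = 40480 zł
  317000 zł × 27% = 85590 zł
  → 136150 zł

Alternative minimum tax:
  Base (financial-statement income): 687000 zł
  Exemption: 687000 zł ≤ 698000 zł, so full 36000 zł applies
  Base: 687000 zł − 36000 zł = 651000 zł
  651000 zł × 13% = 84630 zł

136150 zł > 84630 zł, so the regular income tax governs.

136150 zł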